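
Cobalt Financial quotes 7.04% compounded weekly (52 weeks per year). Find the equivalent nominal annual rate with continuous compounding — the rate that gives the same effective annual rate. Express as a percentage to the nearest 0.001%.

EAR = (1 + 0.0704/52)^52 − 1 = 0.072886.
Equivalent continuous rate: r = ln(1 + 0.072886) = 0.070352 = 7.035%.

7.035%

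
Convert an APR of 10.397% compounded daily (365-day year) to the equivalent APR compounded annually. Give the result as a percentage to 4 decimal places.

10.9551%

EAR = (1 + 0.10397/365)^365 − 1 = 0.109551.
Compounded annually, the equivalent nominal rate is the EAR itself: 10.9551%.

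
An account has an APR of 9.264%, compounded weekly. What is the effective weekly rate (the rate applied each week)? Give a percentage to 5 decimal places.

With a nominal annual rate compounded weekly, the periodic rate is the nominal rate divided by 52.
i = 0.09264 / 52 = 0.0017815 = 0.17815%.

0.17815%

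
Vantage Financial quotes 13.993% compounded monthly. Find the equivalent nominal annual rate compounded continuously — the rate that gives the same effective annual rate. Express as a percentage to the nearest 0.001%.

EAR = (1 + 0.13993/12)^12 − 1 = 0.149263.
Equivalent continuous rate: r = ln(1 + 0.149263) = 0.139120 = 13.912%.

13.912%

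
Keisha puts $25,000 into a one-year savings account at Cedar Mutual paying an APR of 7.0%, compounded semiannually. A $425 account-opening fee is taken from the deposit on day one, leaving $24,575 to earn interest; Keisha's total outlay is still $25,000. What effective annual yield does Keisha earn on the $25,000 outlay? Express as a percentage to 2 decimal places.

5.30%

Value after one year: 24,575 × (1 + 0.070/2)^2 = 24,575 × 1.071225 = $26,325.35.
Effective yield on the $25,000 outlay: 26,325.35 / 25,000 − 1 = 0.053014 = 5.30%.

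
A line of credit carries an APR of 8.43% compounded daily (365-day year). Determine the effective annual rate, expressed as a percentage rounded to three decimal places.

8.794%

EAR = (1 + 0.0843/365)^365 − 1.
= (1 + 0.000231)^365 − 1 = 1.087945 − 1 = 8.794%.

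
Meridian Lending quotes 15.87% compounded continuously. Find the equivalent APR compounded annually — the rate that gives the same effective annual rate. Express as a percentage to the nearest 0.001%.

EAR under continuous compounding: e^0.1587 − 1 = 0.171986.
Compounded annually, the equivalent nominal rate is the EAR itself: 17.199%.

17.199%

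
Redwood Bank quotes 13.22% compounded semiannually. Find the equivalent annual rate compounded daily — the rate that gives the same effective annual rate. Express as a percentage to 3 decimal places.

EAR = (1 + 0.1322/2)^2 − 1 = 0.136569.
Solve (1 + r/365)^365 = 1.136569: r/365 = 1.136569^(1/365) − 1 = 0.000351, so r = 0.128037 = 12.804%.

12.804%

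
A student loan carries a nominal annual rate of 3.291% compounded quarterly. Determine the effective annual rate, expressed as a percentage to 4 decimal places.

3.3318%

EAR = (1 + 0.03291/4)^4 − 1.
= (1 + 0.008228)^4 − 1 = 1.033318 − 1 = 3.3318%.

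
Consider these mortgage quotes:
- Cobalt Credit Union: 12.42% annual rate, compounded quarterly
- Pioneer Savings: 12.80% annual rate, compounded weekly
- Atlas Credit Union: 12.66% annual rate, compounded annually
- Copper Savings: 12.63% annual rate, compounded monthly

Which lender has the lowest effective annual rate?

Atlas Credit Union

Cobalt Credit Union: (1 + 0.1242/4)^4 − 1 = 13.011%
Pioneer Savings: (1 + 0.1280/52)^52 − 1 = 13.637%
Atlas Credit Union: compounded annually, EAR = 12.660%
Copper Savings: (1 + 0.1263/12)^12 − 1 = 13.387%
The lowest effective annual rate is Atlas Credit Union at 12.660%.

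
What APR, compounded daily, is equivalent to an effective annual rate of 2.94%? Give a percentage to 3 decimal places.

(1 + r/365)^365 − 1 = 0.0294, so 1 + r/365 = 1.0294^(1/365).
r/365 = 0.000079, so r = 0.028977 = 2.898%.

2.898%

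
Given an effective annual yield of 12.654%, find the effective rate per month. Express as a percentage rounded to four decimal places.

The per-month rate i satisfies (1 + i)^12 = 1 + 0.12654.
i = 1.12654^(1/12) − 1 = 0.0099787 = 0.9979%.

0.9979%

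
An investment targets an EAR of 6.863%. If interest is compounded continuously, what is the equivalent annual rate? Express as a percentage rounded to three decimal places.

6.638%

Continuous: nominal r satisfies e^r − 1 = 0.06863.
r = ln(1 + 0.06863) = ln(1.06863) = 0.066377 = 6.638%.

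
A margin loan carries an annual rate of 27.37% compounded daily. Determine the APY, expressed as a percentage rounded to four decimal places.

31.4685%

EAR = (1 + 0.2737/365)^365 − 1.
= (1 + 0.000750)^365 − 1 = 1.314685 − 1 = 31.4685%.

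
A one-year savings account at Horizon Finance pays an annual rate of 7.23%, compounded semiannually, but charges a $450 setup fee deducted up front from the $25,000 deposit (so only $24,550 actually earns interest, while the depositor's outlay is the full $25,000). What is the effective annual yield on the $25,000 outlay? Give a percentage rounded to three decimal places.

5.428%

Value after one year: 24,550 × (1 + 0.0723/2)^2 = 24,550 × 1.073607 = $26,357.05.
Effective yield on the $25,000 outlay: 26,357.05 / 25,000 − 1 = 0.054282 = 5.428%.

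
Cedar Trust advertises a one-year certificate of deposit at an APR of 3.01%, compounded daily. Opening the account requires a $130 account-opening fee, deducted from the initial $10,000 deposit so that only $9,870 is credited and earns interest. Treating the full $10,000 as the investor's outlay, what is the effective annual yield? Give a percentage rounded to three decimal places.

1.716%

Value after one year: 9,870 × (1 + 0.0301/365)^365 = 9,870 × 1.030556 = $10,171.59.
Effective yield on the $10,000 outlay: 10,171.59 / 10,000 − 1 = 0.017159 = 1.716%.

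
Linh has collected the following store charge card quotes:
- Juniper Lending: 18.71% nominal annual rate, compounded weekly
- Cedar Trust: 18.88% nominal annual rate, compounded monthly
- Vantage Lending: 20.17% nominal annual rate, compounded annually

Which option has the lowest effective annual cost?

Juniper Lending: (1 + 0.1871/52)^52 − 1 = 20.534%
Cedar Trust: (1 + 0.1888/12)^12 − 1 = 20.603%
Vantage Lending: compounded annually, EAR = 20.170%
The lowest effective annual rate is Vantage Lending at 20.170%.

Vantage Lending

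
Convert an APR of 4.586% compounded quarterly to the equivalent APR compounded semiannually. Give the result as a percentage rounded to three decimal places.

EAR = (1 + 0.04586/4)^4 − 1 = 0.046655.
Solve (1 + r/2)^2 = 1.046655: r/2 = 1.046655^(1/2) − 1 = 0.023061, so r = 0.046123 = 4.612%.

4.612%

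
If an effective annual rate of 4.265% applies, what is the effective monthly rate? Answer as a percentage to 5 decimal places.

0.34865%

The per-month rate i satisfies (1 + i)^12 = 1 + 0.04265.
i = 1.04265^(1/12) − 1 = 0.0034865 = 0.34865%.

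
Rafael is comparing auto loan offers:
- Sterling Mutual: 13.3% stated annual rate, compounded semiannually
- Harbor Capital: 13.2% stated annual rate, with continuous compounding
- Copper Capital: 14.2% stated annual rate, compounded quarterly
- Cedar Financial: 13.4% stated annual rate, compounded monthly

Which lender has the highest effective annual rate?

Copper Capital

Sterling Mutual: (1 + 0.133/2)^2 − 1 = 13.742%
Harbor Capital: e^0.132 − 1 = 14.111%
Copper Capital: (1 + 0.142/4)^4 − 1 = 14.974%
Cedar Financial: (1 + 0.134/12)^12 − 1 = 14.254%
The highest effective annual rate is Copper Capital at 14.974%.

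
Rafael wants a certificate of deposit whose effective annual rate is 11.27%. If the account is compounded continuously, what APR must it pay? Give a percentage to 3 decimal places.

Continuous: nominal r satisfies e^r − 1 = 0.1127.
r = ln(1 + 0.1127) = ln(1.1127) = 0.106789 = 10.679%.

10.679%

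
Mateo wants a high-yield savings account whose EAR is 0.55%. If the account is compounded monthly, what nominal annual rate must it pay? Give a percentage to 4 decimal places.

(1 + r/12)^12 − 1 = 0.0055, so 1 + r/12 = 1.0055^(1/12).
r/12 = 0.000457, so r = 0.005486 = 0.5486%.

0.5486%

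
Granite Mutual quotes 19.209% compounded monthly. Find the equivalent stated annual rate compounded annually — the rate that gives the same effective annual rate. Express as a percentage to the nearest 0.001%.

EAR = (1 + 0.19209/12)^12 − 1 = 0.209938.
Compounded annually, the equivalent nominal rate is the EAR itself: 20.994%.

20.994%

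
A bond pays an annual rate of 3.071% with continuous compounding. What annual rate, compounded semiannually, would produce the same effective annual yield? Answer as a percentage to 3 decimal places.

3.095%

EAR under continuous compounding: e^0.03071 − 1 = 0.031186.
Solve (1 + r/2)^2 = 1.031186: r/2 = 1.031186^(1/2) − 1 = 0.015473, so r = 0.030947 = 3.095%.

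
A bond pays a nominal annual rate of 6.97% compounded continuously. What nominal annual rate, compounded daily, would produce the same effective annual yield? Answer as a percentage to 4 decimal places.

EAR under continuous compounding: e^0.0697 − 1 = 0.072186.
Solve (1 + r/365)^365 = 1.072186: r/365 = 1.072186^(1/365) − 1 = 0.000191, so r = 0.069707 = 6.9707%.

6.9707%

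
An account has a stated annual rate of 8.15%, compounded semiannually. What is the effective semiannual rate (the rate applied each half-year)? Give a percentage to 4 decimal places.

4.0750%

With a nominal annual rate compounded semiannually, the periodic rate is the nominal rate divided by 2.
i = 0.0815 / 2 = 0.0407500 = 4.0750%.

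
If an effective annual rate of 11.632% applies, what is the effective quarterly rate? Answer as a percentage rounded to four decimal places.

2.7891%

The per-quarter rate i satisfies (1 + i)^4 = 1 + 0.11632.
i = 1.11632^(1/4) − 1 = 0.0278913 = 2.7891%.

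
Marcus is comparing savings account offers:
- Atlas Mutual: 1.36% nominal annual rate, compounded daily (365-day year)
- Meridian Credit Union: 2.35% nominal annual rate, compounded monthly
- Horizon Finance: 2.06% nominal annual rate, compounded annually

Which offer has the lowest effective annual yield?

Atlas Mutual

Atlas Mutual: (1 + 0.0136/365)^365 − 1 = 1.369%
Meridian Credit Union: (1 + 0.0235/12)^12 − 1 = 2.375%
Horizon Finance: compounded annually, EAR = 2.060%
The lowest effective annual rate is Atlas Mutual at 1.369%.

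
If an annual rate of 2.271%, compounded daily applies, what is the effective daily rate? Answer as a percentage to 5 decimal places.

With a nominal annual rate compounded daily, the periodic rate is the nominal rate divided by 365.
i = 0.02271 / 365 = 0.0000622 = 0.00622%.

0.00622%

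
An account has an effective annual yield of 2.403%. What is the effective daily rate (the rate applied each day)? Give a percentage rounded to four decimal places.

The per-day rate i satisfies (1 + i)^365 = 1 + 0.02403.
i = 1.02403^(1/365) − 1 = 0.0000651 = 0.0065%.

0.0065%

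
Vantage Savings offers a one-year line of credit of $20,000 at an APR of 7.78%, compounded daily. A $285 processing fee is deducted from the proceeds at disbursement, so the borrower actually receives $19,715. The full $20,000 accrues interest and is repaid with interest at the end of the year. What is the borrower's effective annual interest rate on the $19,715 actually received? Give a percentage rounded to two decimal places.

9.65%

Amount owed after one year: 20,000 × (1 + 0.0778/365)^365 = 20,000 × 1.080897 = $21,617.95.
Effective rate on net proceeds: 21,617.95 / 19,715 − 1 = 0.096523 = 9.65%.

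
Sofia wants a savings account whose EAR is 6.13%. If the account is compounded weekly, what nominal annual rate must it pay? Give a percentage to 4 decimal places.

5.9529%

(1 + r/52)^52 − 1 = 0.0613, so 1 + r/52 = 1.0613^(1/52).
r/52 = 0.001145, so r = 0.059529 = 5.9529%.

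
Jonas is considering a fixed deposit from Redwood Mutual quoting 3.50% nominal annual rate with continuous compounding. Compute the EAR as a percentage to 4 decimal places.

3.5620%

With continuous compounding, EAR = e^0.0350 − 1.
e^0.0350 = 1.035620, so EAR = 0.035620 = 3.5620%.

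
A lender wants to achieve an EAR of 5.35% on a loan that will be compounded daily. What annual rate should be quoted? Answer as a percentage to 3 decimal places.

(1 + r/365)^365 − 1 = 0.0535, so 1 + r/365 = 1.0535^(1/365).
r/365 = 0.000143, so r = 0.052122 = 5.212%.

5.212%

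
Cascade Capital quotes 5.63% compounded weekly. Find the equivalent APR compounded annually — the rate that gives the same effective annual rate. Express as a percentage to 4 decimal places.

EAR = (1 + 0.0563/52)^52 − 1 = 0.057883.
Compounded annually, the equivalent nominal rate is the EAR itself: 5.7883%.

5.7883%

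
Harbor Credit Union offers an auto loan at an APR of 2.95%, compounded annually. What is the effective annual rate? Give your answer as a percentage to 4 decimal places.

2.9500%

Annual compounding means the effective rate equals the nominal rate: 2.9500%.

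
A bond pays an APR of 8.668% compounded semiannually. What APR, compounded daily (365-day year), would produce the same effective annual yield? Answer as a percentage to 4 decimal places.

EAR = (1 + 0.08668/2)^2 − 1 = 0.088558.
Solve (1 + r/365)^365 = 1.088558: r/365 = 1.088558^(1/365) − 1 = 0.000233, so r = 0.084864 = 8.4864%.

8.4864%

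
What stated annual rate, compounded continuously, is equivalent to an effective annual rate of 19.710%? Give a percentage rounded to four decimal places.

17.9902%

Continuous: nominal r satisfies e^r − 1 = 0.19710.
r = ln(1 + 0.19710) = ln(1.19710) = 0.179902 = 17.9902%.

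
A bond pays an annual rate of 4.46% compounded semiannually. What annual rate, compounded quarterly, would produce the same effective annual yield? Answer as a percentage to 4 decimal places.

EAR = (1 + 0.0446/2)^2 − 1 = 0.045097.
Solve (1 + r/4)^4 = 1.045097: r/4 = 1.045097^(1/4) − 1 = 0.011089, so r = 0.044354 = 4.4354%.

4.4354%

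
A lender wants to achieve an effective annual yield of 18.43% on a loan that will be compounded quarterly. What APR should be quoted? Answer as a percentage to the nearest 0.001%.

17.278%

(1 + r/4)^4 − 1 = 0.1843, so 1 + r/4 = 1.1843^(1/4).
r/4 = 0.043195, so r = 0.172779 = 17.278%.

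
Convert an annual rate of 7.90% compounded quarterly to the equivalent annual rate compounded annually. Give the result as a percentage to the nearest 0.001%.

EAR = (1 + 0.0790/4)^4 − 1 = 0.081371.
Compounded annually, the equivalent nominal rate is the EAR itself: 8.137%.

8.137%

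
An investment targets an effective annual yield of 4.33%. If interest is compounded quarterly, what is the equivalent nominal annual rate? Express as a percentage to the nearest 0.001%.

(1 + r/4)^4 − 1 = 0.0433, so 1 + r/4 = 1.0433^(1/4).
r/4 = 0.010654, so r = 0.042614 = 4.261%.

4.261%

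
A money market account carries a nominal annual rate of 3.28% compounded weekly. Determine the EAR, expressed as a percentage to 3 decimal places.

3.333%

EAR = (1 + 0.0328/52)^52 − 1.
= 1.033333 − 1 = 3.333%.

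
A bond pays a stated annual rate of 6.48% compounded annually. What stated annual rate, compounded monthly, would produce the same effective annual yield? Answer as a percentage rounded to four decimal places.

6.2952%

Compounded annually, EAR = nominal = 0.064800.
Solve (1 + r/12)^12 = 1.064800: r/12 = 1.064800^(1/12) − 1 = 0.005246, so r = 0.062952 = 6.2952%.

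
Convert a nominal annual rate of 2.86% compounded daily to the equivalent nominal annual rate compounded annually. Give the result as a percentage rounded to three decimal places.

2.901%

EAR = (1 + 0.0286/365)^365 − 1 = 0.029012.
Compounded annually, the equivalent nominal rate is the EAR itself: 2.901%.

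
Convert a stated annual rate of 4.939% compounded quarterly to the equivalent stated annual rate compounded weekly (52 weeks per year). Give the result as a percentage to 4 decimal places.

EAR = (1 + 0.04939/4)^4 − 1 = 0.050312.
Solve (1 + r/52)^52 = 1.050312: r/52 = 1.050312^(1/52) − 1 = 0.000944, so r = 0.049111 = 4.9111%.

4.9111%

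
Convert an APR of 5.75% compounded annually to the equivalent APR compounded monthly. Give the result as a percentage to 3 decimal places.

5.604%

Compounded annually, EAR = nominal = 0.057500.
Solve (1 + r/12)^12 = 1.057500: r/12 = 1.057500^(1/12) − 1 = 0.004670, so r = 0.056038 = 5.604%.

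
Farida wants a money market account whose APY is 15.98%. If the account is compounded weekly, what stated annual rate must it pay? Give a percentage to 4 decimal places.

14.8459%

(1 + r/52)^52 − 1 = 0.1598, so 1 + r/52 = 1.1598^(1/52).
r/52 = 0.002855, so r = 0.148459 = 14.8459%.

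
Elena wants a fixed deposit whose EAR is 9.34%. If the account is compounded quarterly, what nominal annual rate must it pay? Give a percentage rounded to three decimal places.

(1 + r/4)^4 − 1 = 0.0934, so 1 + r/4 = 1.0934^(1/4).
r/4 = 0.022574, so r = 0.090296 = 9.030%.

9.030%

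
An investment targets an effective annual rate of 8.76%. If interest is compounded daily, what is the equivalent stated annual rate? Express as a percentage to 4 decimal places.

8.3983%

(1 + r/365)^365 − 1 = 0.0876, so 1 + r/365 = 1.0876^(1/365).
r/365 = 0.000230, so r = 0.083983 = 8.3983%.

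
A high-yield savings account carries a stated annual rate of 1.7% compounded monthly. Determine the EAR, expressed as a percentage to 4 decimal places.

1.7133%

EAR = (1 + 0.017/12)^12 − 1.
= 1.017133 − 1 = 1.7133%.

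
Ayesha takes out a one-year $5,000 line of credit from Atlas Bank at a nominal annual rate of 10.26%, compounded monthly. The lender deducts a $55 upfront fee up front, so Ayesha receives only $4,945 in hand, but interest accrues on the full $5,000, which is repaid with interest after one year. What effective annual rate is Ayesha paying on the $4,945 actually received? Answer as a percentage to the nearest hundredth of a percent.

Amount owed after one year: 5,000 × (1 + 0.1026/12)^12 = 5,000 × 1.107565 = $5,537.82.
Effective rate on net proceeds: 5,537.82 / 4,945 − 1 = 0.119884 = 11.99%.

11.99%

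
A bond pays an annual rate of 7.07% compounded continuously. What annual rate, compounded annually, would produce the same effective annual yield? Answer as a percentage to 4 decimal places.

7.3259%

EAR under continuous compounding: e^0.0707 − 1 = 0.073259.
Compounded annually, the equivalent nominal rate is the EAR itself: 7.3259%.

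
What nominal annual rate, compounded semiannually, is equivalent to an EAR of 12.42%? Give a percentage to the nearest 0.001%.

(1 + r/2)^2 − 1 = 0.1242, so 1 + r/2 = 1.1242^(1/2).
r/2 = 0.060283, so r = 0.120566 = 12.057%.

12.057%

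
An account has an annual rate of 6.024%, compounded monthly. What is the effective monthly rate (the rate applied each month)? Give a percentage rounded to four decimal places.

0.5020%

With a nominal annual rate compounded monthly, the periodic rate is the nominal rate divided by 12.
i = 0.06024 / 12 = 0.0050200 = 0.5020%.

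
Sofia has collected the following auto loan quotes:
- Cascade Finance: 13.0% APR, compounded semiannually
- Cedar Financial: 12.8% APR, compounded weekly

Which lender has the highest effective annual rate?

Cedar Financial

Cascade Finance: (1 + 0.130/2)^2 − 1 = 13.422%
Cedar Financial: (1 + 0.128/52)^52 − 1 = 13.637%
The highest effective annual rate is Cedar Financial at 13.637%.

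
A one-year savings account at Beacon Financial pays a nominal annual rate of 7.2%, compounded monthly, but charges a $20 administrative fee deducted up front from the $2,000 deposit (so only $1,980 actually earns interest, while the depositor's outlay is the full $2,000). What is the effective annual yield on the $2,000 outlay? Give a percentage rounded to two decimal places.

Value after one year: 1,980 × (1 + 0.072/12)^12 = 1,980 × 1.074424 = $2,127.36.
Effective yield on the $2,000 outlay: 2,127.36 / 2,000 − 1 = 0.063680 = 6.37%.

6.37%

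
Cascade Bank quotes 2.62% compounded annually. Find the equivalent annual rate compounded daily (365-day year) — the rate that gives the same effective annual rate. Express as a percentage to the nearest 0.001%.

Compounded annually, EAR = nominal = 0.026200.
Solve (1 + r/365)^365 = 1.026200: r/365 = 1.026200^(1/365) − 1 = 0.000071, so r = 0.025864 = 2.586%.

2.586%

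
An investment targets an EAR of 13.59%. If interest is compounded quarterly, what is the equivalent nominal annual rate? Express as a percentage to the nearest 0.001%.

12.948%

(1 + r/4)^4 − 1 = 0.1359, so 1 + r/4 = 1.1359^(1/4).
r/4 = 0.032369, so r = 0.129477 = 12.948%.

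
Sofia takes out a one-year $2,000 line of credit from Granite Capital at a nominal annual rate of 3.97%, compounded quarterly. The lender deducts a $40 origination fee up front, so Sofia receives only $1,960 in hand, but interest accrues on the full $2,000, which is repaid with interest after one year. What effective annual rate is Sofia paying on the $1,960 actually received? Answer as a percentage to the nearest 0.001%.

6.153%

Amount owed after one year: 2,000 × (1 + 0.0397/4)^4 = 2,000 × 1.040295 = $2,080.59.
Effective rate on net proceeds: 2,080.59 / 1,960 − 1 = 0.061525 = 6.153%.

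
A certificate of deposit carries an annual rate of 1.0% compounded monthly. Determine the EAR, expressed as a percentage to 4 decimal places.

EAR = (1 + 0.010/12)^12 − 1.
= 1.010046 − 1 = 1.0046%.

1.0046%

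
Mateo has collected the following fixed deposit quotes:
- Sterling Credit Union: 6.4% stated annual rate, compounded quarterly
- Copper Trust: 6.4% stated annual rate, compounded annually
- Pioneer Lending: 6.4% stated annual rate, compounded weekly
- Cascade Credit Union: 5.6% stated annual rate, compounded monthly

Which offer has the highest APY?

Pioneer Lending

Sterling Credit Union: (1 + 0.064/4)^4 − 1 = 6.555%
Copper Trust: compounded annually, EAR = 6.400%
Pioneer Lending: (1 + 0.064/52)^52 − 1 = 6.605%
Cascade Credit Union: (1 + 0.056/12)^12 − 1 = 5.746%
The highest effective annual rate is Pioneer Lending at 6.605%.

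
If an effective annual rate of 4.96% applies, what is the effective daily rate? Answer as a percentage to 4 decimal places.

The per-day rate i satisfies (1 + i)^365 = 1 + 0.0496.
i = 1.0496^(1/365) − 1 = 0.0001326 = 0.0133%.

0.0133%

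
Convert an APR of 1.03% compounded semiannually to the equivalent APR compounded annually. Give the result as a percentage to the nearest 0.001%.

1.033%

EAR = (1 + 0.0103/2)^2 − 1 = 0.010327.
Compounded annually, the equivalent nominal rate is the EAR itself: 1.033%.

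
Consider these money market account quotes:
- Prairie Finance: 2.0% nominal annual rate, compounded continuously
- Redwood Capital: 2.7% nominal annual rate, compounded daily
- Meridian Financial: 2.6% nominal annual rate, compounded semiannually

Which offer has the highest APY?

Prairie Finance: e^0.020 − 1 = 2.020%
Redwood Capital: (1 + 0.027/365)^365 − 1 = 2.737%
Meridian Financial: (1 + 0.026/2)^2 − 1 = 2.617%
The highest effective annual rate is Redwood Capital at 2.737%.

Redwood Capital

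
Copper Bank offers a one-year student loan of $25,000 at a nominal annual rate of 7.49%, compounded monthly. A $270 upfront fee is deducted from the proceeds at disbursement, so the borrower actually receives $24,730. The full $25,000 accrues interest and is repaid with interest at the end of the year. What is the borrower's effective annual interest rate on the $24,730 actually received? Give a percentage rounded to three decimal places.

Amount owed after one year: 25,000 × (1 + 0.0749/12)^12 = 25,000 × 1.077526 = $26,938.14.
Effective rate on net proceeds: 26,938.14 / 24,730 − 1 = 0.089290 = 8.929%.

8.929%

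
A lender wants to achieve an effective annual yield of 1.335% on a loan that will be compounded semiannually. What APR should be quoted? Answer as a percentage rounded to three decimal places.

(1 + r/2)^2 − 1 = 0.01335, so 1 + r/2 = 1.01335^(1/2).
r/2 = 0.006653, so r = 0.013306 = 1.331%.

1.331%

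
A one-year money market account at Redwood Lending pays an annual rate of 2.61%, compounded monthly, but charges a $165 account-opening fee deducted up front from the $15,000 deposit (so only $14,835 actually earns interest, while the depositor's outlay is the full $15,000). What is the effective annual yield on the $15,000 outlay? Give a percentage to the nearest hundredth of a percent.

Value after one year: 14,835 × (1 + 0.0261/12)^12 = 14,835 × 1.026414 = $15,226.86.
Effective yield on the $15,000 outlay: 15,226.86 / 15,000 − 1 = 0.015124 = 1.51%.

1.51%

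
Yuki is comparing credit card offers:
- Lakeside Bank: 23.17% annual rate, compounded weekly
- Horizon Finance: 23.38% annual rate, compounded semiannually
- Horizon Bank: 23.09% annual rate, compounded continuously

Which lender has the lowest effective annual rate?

Horizon Finance

Lakeside Bank: (1 + 0.2317/52)^52 − 1 = 26.009%
Horizon Finance: (1 + 0.2338/2)^2 − 1 = 24.747%
Horizon Bank: e^0.2309 − 1 = 25.973%
The lowest effective annual rate is Horizon Finance at 24.747%.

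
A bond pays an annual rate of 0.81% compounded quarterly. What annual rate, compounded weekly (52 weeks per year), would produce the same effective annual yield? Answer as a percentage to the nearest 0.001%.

0.809%

EAR = (1 + 0.0081/4)^4 − 1 = 0.008125.
Solve (1 + r/52)^52 = 1.008125: r/52 = 1.008125^(1/52) − 1 = 0.000156, so r = 0.008092 = 0.809%.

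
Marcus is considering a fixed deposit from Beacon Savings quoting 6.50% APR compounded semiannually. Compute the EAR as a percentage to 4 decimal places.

EAR = (1 + 0.0650/2)^2 − 1.
= 1.066056 − 1 = 6.6056%.

6.6056%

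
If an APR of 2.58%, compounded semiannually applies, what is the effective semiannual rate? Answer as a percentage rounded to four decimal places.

With a nominal annual rate compounded semiannually, the periodic rate is the nominal rate divided by 2.
i = 0.0258 / 2 = 0.0129000 = 1.2900%.

1.2900%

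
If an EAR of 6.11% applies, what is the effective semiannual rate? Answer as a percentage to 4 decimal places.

The per-half-year rate i satisfies (1 + i)^2 = 1 + 0.0611.
i = 1.0611^(1/2) − 1 = 0.0300971 = 3.0097%.

3.0097%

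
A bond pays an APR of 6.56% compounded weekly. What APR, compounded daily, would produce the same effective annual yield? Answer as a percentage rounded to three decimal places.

6.556%

EAR = (1 + 0.0656/52)^52 − 1 = 0.067755.
Solve (1 + r/365)^365 = 1.067755: r/365 = 1.067755^(1/365) − 1 = 0.000180, so r = 0.065565 = 6.556%.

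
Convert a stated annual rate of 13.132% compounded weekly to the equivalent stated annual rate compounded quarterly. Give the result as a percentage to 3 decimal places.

13.333%

EAR = (1 + 0.13132/52)^52 − 1 = 0.140144.
Solve (1 + r/4)^4 = 1.140144: r/4 = 1.140144^(1/4) − 1 = 0.033332, so r = 0.133328 = 13.333%.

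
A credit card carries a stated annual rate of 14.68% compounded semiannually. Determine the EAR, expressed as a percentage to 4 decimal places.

EAR = (1 + 0.1468/2)^2 − 1.
= (1 + 0.073400)^2 − 1 = 1.152188 − 1 = 15.2188%.

15.2188%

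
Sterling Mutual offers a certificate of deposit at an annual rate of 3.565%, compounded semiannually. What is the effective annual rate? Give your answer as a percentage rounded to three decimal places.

EAR = (1 + 0.03565/2)^2 − 1.
= (1 + 0.017825)^2 − 1 = 1.035968 − 1 = 3.597%.

3.597%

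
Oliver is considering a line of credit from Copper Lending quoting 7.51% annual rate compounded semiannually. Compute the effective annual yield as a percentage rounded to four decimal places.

EAR = (1 + 0.0751/2)^2 − 1.
= (1 + 0.037550)^2 − 1 = 1.076510 − 1 = 7.6510%.

7.6510%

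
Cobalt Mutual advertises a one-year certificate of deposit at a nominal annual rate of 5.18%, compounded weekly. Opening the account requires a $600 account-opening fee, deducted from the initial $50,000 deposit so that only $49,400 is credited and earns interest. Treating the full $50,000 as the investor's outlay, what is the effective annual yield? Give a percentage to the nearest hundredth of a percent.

4.05%

Value after one year: 49,400 × (1 + 0.0518/52)^52 = 49,400 × 1.053138 = $52,025.01.
Effective yield on the $50,000 outlay: 52,025.01 / 50,000 − 1 = 0.040500 = 4.05%.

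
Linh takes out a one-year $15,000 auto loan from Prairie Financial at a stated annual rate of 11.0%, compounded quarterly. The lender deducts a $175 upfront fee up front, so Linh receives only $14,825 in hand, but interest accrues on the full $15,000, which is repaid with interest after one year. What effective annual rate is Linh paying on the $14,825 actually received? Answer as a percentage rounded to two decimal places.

12.78%

Amount owed after one year: 15,000 × (1 + 0.110/4)^4 = 15,000 × 1.114621 = $16,719.32.
Effective rate on net proceeds: 16,719.32 / 14,825 − 1 = 0.127779 = 12.78%.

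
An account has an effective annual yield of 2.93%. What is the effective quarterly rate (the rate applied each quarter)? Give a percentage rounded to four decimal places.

The per-quarter rate i satisfies (1 + i)^4 = 1 + 0.0293.
i = 1.0293^(1/4) − 1 = 0.0072459 = 0.7246%.

0.7246%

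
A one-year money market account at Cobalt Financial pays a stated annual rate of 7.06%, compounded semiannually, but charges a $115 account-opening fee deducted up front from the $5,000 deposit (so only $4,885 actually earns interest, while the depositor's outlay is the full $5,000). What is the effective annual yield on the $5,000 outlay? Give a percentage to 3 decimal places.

Value after one year: 4,885 × (1 + 0.0706/2)^2 = 4,885 × 1.071846 = $5,235.97.
Effective yield on the $5,000 outlay: 5,235.97 / 5,000 − 1 = 0.047194 = 4.719%.

4.719%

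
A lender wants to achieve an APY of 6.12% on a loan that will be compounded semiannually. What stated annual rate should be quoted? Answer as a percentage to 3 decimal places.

(1 + r/2)^2 − 1 = 0.0612, so 1 + r/2 = 1.0612^(1/2).
r/2 = 0.030146, so r = 0.060291 = 6.029%.

6.029%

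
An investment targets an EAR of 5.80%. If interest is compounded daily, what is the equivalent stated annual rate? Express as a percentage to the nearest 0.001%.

(1 + r/365)^365 − 1 = 0.0580, so 1 + r/365 = 1.0580^(1/365).
r/365 = 0.000154, so r = 0.056385 = 5.638%.

5.638%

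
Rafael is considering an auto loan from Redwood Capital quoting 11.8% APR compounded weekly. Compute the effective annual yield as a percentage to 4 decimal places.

12.5094%

EAR = (1 + 0.118/52)^52 − 1.
= (1 + 0.002269)^52 − 1 = 1.125094 − 1 = 12.5094%.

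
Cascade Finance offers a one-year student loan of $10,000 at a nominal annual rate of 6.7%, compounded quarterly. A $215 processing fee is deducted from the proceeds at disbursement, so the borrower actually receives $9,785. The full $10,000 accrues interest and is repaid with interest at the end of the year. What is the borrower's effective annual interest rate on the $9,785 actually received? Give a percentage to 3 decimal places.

9.218%

Amount owed after one year: 10,000 × (1 + 0.067/4)^4 = 10,000 × 1.068702 = $10,687.02.
Effective rate on net proceeds: 10,687.02 / 9,785 − 1 = 0.092184 = 9.218%.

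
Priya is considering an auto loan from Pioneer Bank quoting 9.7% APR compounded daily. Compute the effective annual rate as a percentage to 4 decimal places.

EAR = (1 + 0.097/365)^365 − 1.
= 1.101846 − 1 = 10.1846%.

10.1846%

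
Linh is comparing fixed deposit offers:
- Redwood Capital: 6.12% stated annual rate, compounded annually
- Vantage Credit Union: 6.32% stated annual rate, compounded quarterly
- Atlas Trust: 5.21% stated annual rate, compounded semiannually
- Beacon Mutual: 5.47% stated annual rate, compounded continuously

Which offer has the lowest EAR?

Redwood Capital: compounded annually, EAR = 6.120%
Vantage Credit Union: (1 + 0.0632/4)^4 − 1 = 6.471%
Atlas Trust: (1 + 0.0521/2)^2 − 1 = 5.278%
Beacon Mutual: e^0.0547 − 1 = 5.622%
The lowest effective annual rate is Atlas Trust at 5.278%.

Atlas Trust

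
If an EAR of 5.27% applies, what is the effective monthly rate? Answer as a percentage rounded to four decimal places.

The per-month rate i satisfies (1 + i)^12 = 1 + 0.0527.
i = 1.0527^(1/12) − 1 = 0.0042890 = 0.4289%.

0.4289%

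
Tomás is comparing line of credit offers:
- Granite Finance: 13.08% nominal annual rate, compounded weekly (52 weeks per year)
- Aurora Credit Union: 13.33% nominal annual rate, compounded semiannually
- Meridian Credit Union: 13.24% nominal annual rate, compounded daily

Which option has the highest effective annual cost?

Granite Finance: (1 + 0.1308/52)^52 − 1 = 13.955%
Aurora Credit Union: (1 + 0.1333/2)^2 − 1 = 13.774%
Meridian Credit Union: (1 + 0.1324/365)^365 − 1 = 14.154%
The highest effective annual rate is Meridian Credit Union at 14.154%.

Meridian Credit Union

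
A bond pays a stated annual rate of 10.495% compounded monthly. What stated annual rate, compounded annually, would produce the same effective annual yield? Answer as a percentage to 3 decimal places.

EAR = (1 + 0.10495/12)^12 − 1 = 0.110148.
Compounded annually, the equivalent nominal rate is the EAR itself: 11.015%.

11.015%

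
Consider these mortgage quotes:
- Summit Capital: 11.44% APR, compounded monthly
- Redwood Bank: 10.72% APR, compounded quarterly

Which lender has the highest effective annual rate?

Summit Capital: (1 + 0.1144/12)^12 − 1 = 12.059%
Redwood Bank: (1 + 0.1072/4)^4 − 1 = 11.159%
The highest effective annual rate is Summit Capital at 12.059%.

Summit Capital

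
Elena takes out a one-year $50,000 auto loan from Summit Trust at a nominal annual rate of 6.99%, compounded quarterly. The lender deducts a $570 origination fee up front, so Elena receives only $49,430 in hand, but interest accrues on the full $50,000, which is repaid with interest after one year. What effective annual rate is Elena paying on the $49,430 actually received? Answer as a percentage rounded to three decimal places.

8.411%

Amount owed after one year: 50,000 × (1 + 0.0699/4)^4 = 50,000 × 1.071754 = $53,587.68.
Effective rate on net proceeds: 53,587.68 / 49,430 − 1 = 0.084113 = 8.411%.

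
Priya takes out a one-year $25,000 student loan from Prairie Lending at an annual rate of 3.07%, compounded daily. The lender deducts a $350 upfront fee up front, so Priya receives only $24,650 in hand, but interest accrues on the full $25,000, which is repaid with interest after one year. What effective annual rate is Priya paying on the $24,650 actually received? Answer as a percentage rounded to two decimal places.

4.58%

Amount owed after one year: 25,000 × (1 + 0.0307/365)^365 = 25,000 × 1.031175 = $25,779.37.
Effective rate on net proceeds: 25,779.37 / 24,650 − 1 = 0.045816 = 4.58%.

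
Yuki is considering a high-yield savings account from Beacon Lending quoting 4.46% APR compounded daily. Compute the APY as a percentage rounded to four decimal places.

4.5607%

EAR = (1 + 0.0446/365)^365 − 1.
= 1.045607 − 1 = 4.5607%.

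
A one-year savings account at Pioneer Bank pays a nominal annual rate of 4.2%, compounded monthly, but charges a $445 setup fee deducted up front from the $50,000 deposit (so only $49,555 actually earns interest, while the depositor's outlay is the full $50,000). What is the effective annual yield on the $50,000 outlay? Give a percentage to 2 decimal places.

Value after one year: 49,555 × (1 + 0.042/12)^12 = 49,555 × 1.042818 = $51,676.85.
Effective yield on the $50,000 outlay: 51,676.85 / 50,000 − 1 = 0.033537 = 3.35%.

3.35%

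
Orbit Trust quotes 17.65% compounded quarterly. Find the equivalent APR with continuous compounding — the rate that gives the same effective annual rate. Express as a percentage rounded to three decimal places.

17.272%

EAR = (1 + 0.1765/4)^4 − 1 = 0.188530.
Equivalent continuous rate: r = ln(1 + 0.188530) = 0.172717 = 17.272%.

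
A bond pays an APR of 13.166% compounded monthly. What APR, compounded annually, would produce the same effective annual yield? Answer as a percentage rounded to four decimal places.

13.9903%

EAR = (1 + 0.13166/12)^12 − 1 = 0.139903.
Compounded annually, the equivalent nominal rate is the EAR itself: 13.9903%.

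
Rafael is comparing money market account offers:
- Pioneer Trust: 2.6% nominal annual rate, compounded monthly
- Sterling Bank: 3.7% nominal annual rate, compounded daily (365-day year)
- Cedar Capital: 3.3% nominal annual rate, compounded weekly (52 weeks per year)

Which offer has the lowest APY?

Pioneer Trust: (1 + 0.026/12)^12 − 1 = 2.631%
Sterling Bank: (1 + 0.037/365)^365 − 1 = 3.769%
Cedar Capital: (1 + 0.033/52)^52 − 1 = 3.354%
The lowest effective annual rate is Pioneer Trust at 2.631%.

Pioneer Trust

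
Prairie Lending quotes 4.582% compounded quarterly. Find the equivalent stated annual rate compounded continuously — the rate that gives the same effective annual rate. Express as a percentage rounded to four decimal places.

4.5560%

EAR = (1 + 0.04582/4)^4 − 1 = 0.046613.
Equivalent continuous rate: r = ln(1 + 0.046613) = 0.045560 = 4.5560%.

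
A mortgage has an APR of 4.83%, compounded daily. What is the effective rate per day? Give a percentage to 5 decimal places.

0.01323%

With a nominal annual rate compounded daily, the periodic rate is the nominal rate divided by 365.
i = 0.0483 / 365 = 0.0001323 = 0.01323%.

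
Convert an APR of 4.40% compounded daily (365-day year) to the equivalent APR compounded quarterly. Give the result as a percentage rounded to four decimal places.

EAR = (1 + 0.0440/365)^365 − 1 = 0.044980.
Solve (1 + r/4)^4 = 1.044980: r/4 = 1.044980^(1/4) − 1 = 0.011060, so r = 0.044240 = 4.4240%.

4.4240%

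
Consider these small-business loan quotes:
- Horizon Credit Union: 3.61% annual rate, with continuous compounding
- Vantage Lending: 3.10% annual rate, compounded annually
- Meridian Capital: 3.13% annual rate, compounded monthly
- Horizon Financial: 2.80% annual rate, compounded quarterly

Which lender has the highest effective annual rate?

Horizon Credit Union

Horizon Credit Union: e^0.0361 − 1 = 3.676%
Vantage Lending: compounded annually, EAR = 3.100%
Meridian Capital: (1 + 0.0313/12)^12 − 1 = 3.175%
Horizon Financial: (1 + 0.0280/4)^4 − 1 = 2.830%
The highest effective annual rate is Horizon Credit Union at 3.676%.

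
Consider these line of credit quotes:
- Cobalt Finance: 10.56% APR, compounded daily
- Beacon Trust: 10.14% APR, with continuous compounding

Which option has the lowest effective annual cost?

Beacon Trust

Cobalt Finance: (1 + 0.1056/365)^365 − 1 = 11.136%
Beacon Trust: e^0.1014 − 1 = 10.672%
The lowest effective annual rate is Beacon Trust at 10.672%.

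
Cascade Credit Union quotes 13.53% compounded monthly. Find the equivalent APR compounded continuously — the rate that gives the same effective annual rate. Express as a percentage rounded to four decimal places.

EAR = (1 + 0.1353/12)^12 − 1 = 0.144014.
Equivalent continuous rate: r = ln(1 + 0.144014) = 0.134543 = 13.4543%.

13.4543%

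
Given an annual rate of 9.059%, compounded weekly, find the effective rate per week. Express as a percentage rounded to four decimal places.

0.1742%

With a nominal annual rate compounded weekly, the periodic rate is the nominal rate divided by 52.
i = 0.09059 / 52 = 0.0017421 = 0.1742%.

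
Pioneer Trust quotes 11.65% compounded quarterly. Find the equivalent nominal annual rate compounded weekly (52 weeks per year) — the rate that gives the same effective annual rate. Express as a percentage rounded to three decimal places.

11.496%

EAR = (1 + 0.1165/4)^4 − 1 = 0.121689.
Solve (1 + r/52)^52 = 1.121689: r/52 = 1.121689^(1/52) − 1 = 0.002211, so r = 0.114963 = 11.496%.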